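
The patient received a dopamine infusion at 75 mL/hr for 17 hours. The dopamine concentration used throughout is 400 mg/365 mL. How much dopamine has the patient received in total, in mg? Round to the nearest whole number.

Concentration = 400 mg ÷ 365 mL = 1.09589 mg/mL = 1095.89 mcg/mL
Drug rate = 75 mL/hr × 1095.89 mcg/mL = 82191.78 mcg/hr
Total = 82191.78 mcg/hr × 17 hr = 1397260 mcg = 1397.26 mg

1397 mg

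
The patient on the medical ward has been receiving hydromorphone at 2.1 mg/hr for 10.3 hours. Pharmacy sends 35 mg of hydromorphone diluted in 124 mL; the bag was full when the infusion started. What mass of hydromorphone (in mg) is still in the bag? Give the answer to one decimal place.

Concentration = 35 mg ÷ 124 mL = 0.2822581 mg/mL
Rate = 2.1 mg/hr ÷ 0.2822581 mg/mL = 7.44 mL/hr
Volume infused = 7.44 mL/hr × 10.3 hr = 76.632 mL
Volume remaining = 124 − 76.632 = 47.368 mL
Drug remaining = 47.368 mL × 0.2822581 mg/mL = 13.37 mg

13.4 mg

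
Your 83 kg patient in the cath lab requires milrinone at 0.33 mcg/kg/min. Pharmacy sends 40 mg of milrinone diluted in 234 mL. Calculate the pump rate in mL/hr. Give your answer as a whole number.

10 mL/hr

Dose = 0.33 mcg/kg/min × 83 kg = 27.39 mcg/min
27.39 mcg/min × 60 min/hr = 1643.4 mcg/hr
Concentration = 40 mg ÷ 234 mL = 0.1709402 mg/mL = 170.9402 mcg/mL
Rate = 1643.4 mcg/hr ÷ 170.9402 mcg/mL = 9.61389 mL/hr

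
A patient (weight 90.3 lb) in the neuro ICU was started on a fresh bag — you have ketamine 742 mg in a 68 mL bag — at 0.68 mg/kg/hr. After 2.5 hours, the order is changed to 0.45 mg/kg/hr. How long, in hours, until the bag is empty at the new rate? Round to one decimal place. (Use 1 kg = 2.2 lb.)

36.4 hours

Initial rate:
Weight = 90.3 lb ÷ 2.2 lb/kg = 41.04545 kg
Dose = 0.68 mg/kg/hr × 41.04545 kg = 27.91091 mg/hr
Concentration = 742 mg ÷ 68 mL = 10.91176 mg/mL
Rate = 27.91091 mg/hr ÷ 10.91176 mg/mL = 2.557873 mL/hr
Volume infused so far = 2.557873 mL/hr × 2.5 hr = 6.394683 mL
Volume remaining = 68 − 6.394683 = 61.60532 mL
New rate:
Dose = 0.45 mg/kg/hr × 41.04545 kg = 18.47045 mg/hr
Rate = 18.47045 mg/hr ÷ 10.91176 mg/mL = 1.69271 mL/hr
Time remaining = 61.60532 mL ÷ 1.69271 mL/hr = 36.39449 hr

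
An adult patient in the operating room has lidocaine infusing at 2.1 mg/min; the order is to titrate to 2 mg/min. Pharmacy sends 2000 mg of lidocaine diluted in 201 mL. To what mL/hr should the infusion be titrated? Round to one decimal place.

12.1 mL/hr

2 mg/min × 60 min/hr = 120 mg/hr
Concentration = 2000 mg ÷ 201 mL = 9.950249 mg/mL
Rate = 120 mg/hr ÷ 9.950249 mg/mL = 12.06 mL/hr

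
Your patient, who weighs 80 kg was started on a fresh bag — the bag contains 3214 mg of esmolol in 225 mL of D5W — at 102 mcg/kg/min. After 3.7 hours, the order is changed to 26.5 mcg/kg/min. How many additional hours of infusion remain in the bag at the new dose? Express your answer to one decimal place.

11.0 hours

Initial rate:
Dose = 102 mcg/kg/min × 80 kg = 8160 mcg/min
8160 mcg/min × 60 min/hr = 489600 mcg/hr
Concentration = 3214 mg ÷ 225 mL = 14.28444 mg/mL = 14284.44 mcg/mL
Rate = 489600 mcg/hr ÷ 14284.44 mcg/mL = 34.27505 mL/hr
Volume infused so far = 34.27505 mL/hr × 3.7 hr = 126.8177 mL
Volume remaining = 225 − 126.8177 = 98.18233 mL
New rate:
Dose = 26.5 mcg/kg/min × 80 kg = 2120 mcg/min
2120 mcg/min × 60 min/hr = 127200 mcg/hr
Rate = 127200 mcg/hr ÷ 14284.44 mcg/mL = 8.904792 mL/hr
Time remaining = 98.18233 mL ÷ 8.904792 mL/hr = 11.02579 hr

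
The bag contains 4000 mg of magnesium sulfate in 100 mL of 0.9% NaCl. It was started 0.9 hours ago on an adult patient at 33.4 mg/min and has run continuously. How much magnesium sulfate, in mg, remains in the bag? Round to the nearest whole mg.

2196 mg

33.4 mg/min × 60 min/hr = 2004 mg/hr
Concentration = 4000 mg ÷ 100 mL = 40 mg/mL
Rate = 2004 mg/hr ÷ 40 mg/mL = 50.1 mL/hr
Volume infused = 50.1 mL/hr × 0.9 hr = 45.09 mL
Volume remaining = 100 − 45.09 = 54.91 mL
Drug remaining = 54.91 mL × 40 mg/mL = 2196.4 mg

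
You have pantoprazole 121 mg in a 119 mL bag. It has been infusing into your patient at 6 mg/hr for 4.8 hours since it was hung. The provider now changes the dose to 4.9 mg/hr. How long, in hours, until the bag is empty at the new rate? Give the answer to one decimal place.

18.8 hours

Initial rate:
Concentration = 121 mg ÷ 119 mL = 1.016807 mg/mL
Rate = 6 mg/hr ÷ 1.016807 mg/mL = 5.900826 mL/hr
Volume infused so far = 5.900826 mL/hr × 4.8 hr = 28.32397 mL
Volume remaining = 119 − 28.32397 = 90.67603 mL
New rate:
Rate = 4.9 mg/hr ÷ 1.016807 mg/mL = 4.819008 mL/hr
Time remaining = 90.67603 mL ÷ 4.819008 mL/hr = 18.81633 hr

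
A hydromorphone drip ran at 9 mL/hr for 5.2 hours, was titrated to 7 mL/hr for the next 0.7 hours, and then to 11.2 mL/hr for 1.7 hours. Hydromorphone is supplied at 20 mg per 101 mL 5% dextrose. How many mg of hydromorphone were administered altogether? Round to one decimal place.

Concentration = 20 mg ÷ 101 mL = 0.1980198 mg/mL
Stage 1: 9 mL/hr × 5.2 hr = 46.8 mL → 46.8 mL × 0.1980198 mg/mL = 9.267327 mg
Stage 2: 7 mL/hr × 0.7 hr = 4.9 mL → 4.9 mL × 0.1980198 mg/mL = 0.970297 mg
Stage 3: 11.2 mL/hr × 1.7 hr = 19.04 mL → 19.04 mL × 0.1980198 mg/mL = 3.770297 mg
Total = 9.267327 + 0.970297 + 3.770297 = 14.00792 mg

14.0 mg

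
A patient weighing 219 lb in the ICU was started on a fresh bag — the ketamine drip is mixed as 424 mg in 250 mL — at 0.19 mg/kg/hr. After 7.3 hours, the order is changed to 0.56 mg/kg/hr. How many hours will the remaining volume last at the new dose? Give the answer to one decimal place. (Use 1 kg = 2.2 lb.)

5.1 hours

Initial rate:
Weight = 219 lb ÷ 2.2 lb/kg = 99.54545 kg
Dose = 0.19 mg/kg/hr × 99.54545 kg = 18.91364 mg/hr
Concentration = 424 mg ÷ 250 mL = 1.696 mg/mL
Rate = 18.91364 mg/hr ÷ 1.696 mg/mL = 11.15191 mL/hr
Volume infused so far = 11.15191 mL/hr × 7.3 hr = 81.40893 mL
Volume remaining = 250 − 81.40893 = 168.5911 mL
New rate:
Dose = 0.56 mg/kg/hr × 99.54545 kg = 55.74545 mg/hr
Rate = 55.74545 mg/hr ÷ 1.696 mg/mL = 32.86878 mL/hr
Time remaining = 168.5911 mL ÷ 32.86878 mL/hr = 5.129216 hr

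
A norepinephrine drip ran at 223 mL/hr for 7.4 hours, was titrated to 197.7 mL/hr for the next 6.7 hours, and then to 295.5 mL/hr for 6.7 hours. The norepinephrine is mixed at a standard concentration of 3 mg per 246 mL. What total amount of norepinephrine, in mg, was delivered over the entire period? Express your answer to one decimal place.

60.4 mg

Concentration = 3 mg ÷ 246 mL = 0.01219512 mg/mL
Stage 1: 223 mL/hr × 7.4 hr = 1650.2 mL → 1650.2 mL × 0.01219512 mg/mL = 20.12439 mg
Stage 2: 197.7 mL/hr × 6.7 hr = 1324.59 mL → 1324.59 mL × 0.01219512 mg/mL = 16.15354 mg
Stage 3: 295.5 mL/hr × 6.7 hr = 1979.85 mL → 1979.85 mL × 0.01219512 mg/mL = 24.14451 mg
Total = 20.12439 + 16.15354 + 24.14451 = 60.42244 mg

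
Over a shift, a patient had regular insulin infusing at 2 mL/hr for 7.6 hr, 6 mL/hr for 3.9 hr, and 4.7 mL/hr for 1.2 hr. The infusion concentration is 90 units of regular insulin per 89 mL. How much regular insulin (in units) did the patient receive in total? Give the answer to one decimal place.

Concentration = 90 units ÷ 89 mL = 1.011236 units/mL
Stage 1: 2 mL/hr × 7.6 hr = 15.2 mL → 15.2 mL × 1.011236 units/mL = 15.37079 units
Stage 2: 6 mL/hr × 3.9 hr = 23.4 mL → 23.4 mL × 1.011236 units/mL = 23.66292 units
Stage 3: 4.7 mL/hr × 1.2 hr = 5.64 mL → 5.64 mL × 1.011236 units/mL = 5.703371 units
Total = 15.37079 + 23.66292 + 5.703371 = 44.73708 units

44.7 units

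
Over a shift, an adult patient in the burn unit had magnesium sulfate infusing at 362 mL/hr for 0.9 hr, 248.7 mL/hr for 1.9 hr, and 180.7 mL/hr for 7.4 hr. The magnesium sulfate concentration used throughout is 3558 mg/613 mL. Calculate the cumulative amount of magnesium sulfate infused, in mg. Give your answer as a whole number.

12395 mg

Concentration = 3558 mg ÷ 613 mL = 5.804241 mg/mL
Stage 1: 362 mL/hr × 0.9 hr = 325.8 mL → 325.8 mL × 5.804241 mg/mL = 1891.022 mg
Stage 2: 248.7 mL/hr × 1.9 hr = 472.53 mL → 472.53 mL × 5.804241 mg/mL = 2742.678 mg
Stage 3: 180.7 mL/hr × 7.4 hr = 1337.18 mL → 1337.18 mL × 5.804241 mg/mL = 7761.316 mg
Total = 1891.022 + 2742.678 + 7761.316 = 12395.02 mg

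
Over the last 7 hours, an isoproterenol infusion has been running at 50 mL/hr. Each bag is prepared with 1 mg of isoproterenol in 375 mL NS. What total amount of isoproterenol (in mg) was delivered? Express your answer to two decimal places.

Concentration = 1 mg ÷ 375 mL = 0.002666667 mg/mL = 2.666667 mcg/mL
Drug rate = 50 mL/hr × 2.666667 mcg/mL = 133.3333 mcg/hr
Total = 133.3333 mcg/hr × 7 hr = 933.3333 mcg = 0.9333333 mg

0.93 mg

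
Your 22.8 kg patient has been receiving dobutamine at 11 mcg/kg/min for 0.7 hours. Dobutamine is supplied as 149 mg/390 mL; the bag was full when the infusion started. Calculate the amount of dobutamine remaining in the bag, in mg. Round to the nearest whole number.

Dose = 11 mcg/kg/min × 22.8 kg = 250.8 mcg/min
250.8 mcg/min × 60 min/hr = 15048 mcg/hr
Concentration = 149 mg ÷ 390 mL = 0.3820513 mg/mL = 382.0513 mcg/mL
Rate = 15048 mcg/hr ÷ 382.0513 mcg/mL = 39.38738 mL/hr
Volume infused = 39.38738 mL/hr × 0.7 hr = 27.57117 mL
Volume remaining = 390 − 27.57117 = 362.4288 mL
Drug remaining = 362.4288 mL × 382.0513 mcg/mL = 138466.4 mcg = 138.4664 mg

138 mg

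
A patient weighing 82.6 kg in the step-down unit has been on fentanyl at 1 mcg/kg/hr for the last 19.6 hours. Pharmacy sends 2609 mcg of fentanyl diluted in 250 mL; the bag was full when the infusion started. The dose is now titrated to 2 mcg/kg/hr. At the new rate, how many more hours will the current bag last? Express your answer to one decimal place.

6.0 hours

Initial rate:
Dose = 1 mcg/kg/hr × 82.6 kg = 82.6 mcg/hr
Concentration = 2609 mcg ÷ 250 mL = 10.436 mcg/mL
Rate = 82.6 mcg/hr ÷ 10.436 mcg/mL = 7.91491 mL/hr
Volume infused so far = 7.91491 mL/hr × 19.6 hr = 155.1322 mL
Volume remaining = 250 − 155.1322 = 94.86777 mL
New rate:
Dose = 2 mcg/kg/hr × 82.6 kg = 165.2 mcg/hr
Rate = 165.2 mcg/hr ÷ 10.436 mcg/mL = 15.82982 mL/hr
Time remaining = 94.86777 mL ÷ 15.82982 mL/hr = 5.992978 hr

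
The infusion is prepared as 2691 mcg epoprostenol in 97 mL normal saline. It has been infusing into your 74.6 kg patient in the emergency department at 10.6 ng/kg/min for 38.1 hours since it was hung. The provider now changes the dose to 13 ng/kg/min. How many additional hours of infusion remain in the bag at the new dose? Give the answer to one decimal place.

15.2 hours

Initial rate:
Dose = 10.6 ng/kg/min × 74.6 kg = 790.76 ng/min
790.76 ng/min × 60 min/hr = 47445.6 ng/hr
Concentration = 2691 mcg ÷ 97 mL = 27.74227 mcg/mL = 27742.27 ng/mL
Rate = 47445.6 ng/hr ÷ 27742.27 ng/mL = 1.710228 mL/hr
Volume infused so far = 1.710228 mL/hr × 38.1 hr = 65.15968 mL
Volume remaining = 97 − 65.15968 = 31.84032 mL
New rate:
Dose = 13 ng/kg/min × 74.6 kg = 969.8 ng/min
969.8 ng/min × 60 min/hr = 58188 ng/hr
Rate = 58188 ng/hr ÷ 27742.27 ng/mL = 2.097449 mL/hr
Time remaining = 31.84032 mL ÷ 2.097449 mL/hr = 15.18049 hr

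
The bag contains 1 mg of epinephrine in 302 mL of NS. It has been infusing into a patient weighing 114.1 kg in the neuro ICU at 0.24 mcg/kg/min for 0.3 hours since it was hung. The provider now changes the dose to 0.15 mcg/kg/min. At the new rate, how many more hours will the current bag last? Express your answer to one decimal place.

0.5 hours

Initial rate:
Dose = 0.24 mcg/kg/min × 114.1 kg = 27.384 mcg/min
27.384 mcg/min × 60 min/hr = 1643.04 mcg/hr
Concentration = 1 mg ÷ 302 mL = 0.003311258 mg/mL = 3.311258 mcg/mL
Rate = 1643.04 mcg/hr ÷ 3.311258 mcg/mL = 496.1981 mL/hr
Volume infused so far = 496.1981 mL/hr × 0.3 hr = 148.8594 mL
Volume remaining = 302 − 148.8594 = 153.1406 mL
New rate:
Dose = 0.15 mcg/kg/min × 114.1 kg = 17.115 mcg/min
17.115 mcg/min × 60 min/hr = 1026.9 mcg/hr
Rate = 1026.9 mcg/hr ÷ 3.311258 mcg/mL = 310.1238 mL/hr
Time remaining = 153.1406 mL ÷ 310.1238 mL/hr = 0.4938047 hr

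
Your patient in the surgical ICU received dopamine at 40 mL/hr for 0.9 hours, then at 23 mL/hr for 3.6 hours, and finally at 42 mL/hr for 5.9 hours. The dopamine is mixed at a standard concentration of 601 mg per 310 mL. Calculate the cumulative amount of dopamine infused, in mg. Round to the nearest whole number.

Concentration = 601 mg ÷ 310 mL = 1.93871 mg/mL
Stage 1: 40 mL/hr × 0.9 hr = 36 mL → 36 mL × 1.93871 mg/mL = 69.79355 mg
Stage 2: 23 mL/hr × 3.6 hr = 82.8 mL → 82.8 mL × 1.93871 mg/mL = 160.5252 mg
Stage 3: 42 mL/hr × 5.9 hr = 247.8 mL → 247.8 mL × 1.93871 mg/mL = 480.4123 mg
Total = 69.79355 + 160.5252 + 480.4123 = 710.731 mg

711 mg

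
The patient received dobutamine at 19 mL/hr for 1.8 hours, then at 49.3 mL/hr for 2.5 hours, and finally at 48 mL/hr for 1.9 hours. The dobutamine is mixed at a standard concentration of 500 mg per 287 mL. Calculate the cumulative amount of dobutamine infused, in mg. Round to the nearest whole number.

433 mg

Concentration = 500 mg ÷ 287 mL = 1.74216 mg/mL
Stage 1: 19 mL/hr × 1.8 hr = 34.2 mL → 34.2 mL × 1.74216 mg/mL = 59.58188 mg
Stage 2: 49.3 mL/hr × 2.5 hr = 123.25 mL → 123.25 mL × 1.74216 mg/mL = 214.7213 mg
Stage 3: 48 mL/hr × 1.9 hr = 91.2 mL → 91.2 mL × 1.74216 mg/mL = 158.885 mg
Total = 59.58188 + 214.7213 + 158.885 = 433.1882 mg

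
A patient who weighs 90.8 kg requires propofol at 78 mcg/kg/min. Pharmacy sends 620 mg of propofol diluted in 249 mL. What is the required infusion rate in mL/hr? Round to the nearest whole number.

Dose = 78 mcg/kg/min × 90.8 kg = 7082.4 mcg/min
7082.4 mcg/min × 60 min/hr = 424944 mcg/hr
Concentration = 620 mg ÷ 249 mL = 2.48996 mg/mL = 2489.96 mcg/mL
Rate = 424944 mcg/hr ÷ 2489.96 mcg/mL = 170.663 mL/hr

171 mL/hr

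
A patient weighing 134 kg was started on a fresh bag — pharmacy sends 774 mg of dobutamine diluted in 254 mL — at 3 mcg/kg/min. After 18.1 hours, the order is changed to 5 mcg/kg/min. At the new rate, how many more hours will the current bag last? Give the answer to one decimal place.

Initial rate:
Dose = 3 mcg/kg/min × 134 kg = 402 mcg/min
402 mcg/min × 60 min/hr = 24120 mcg/hr
Concentration = 774 mg ÷ 254 mL = 3.047244 mg/mL = 3047.244 mcg/mL
Rate = 24120 mcg/hr ÷ 3047.244 mcg/mL = 7.915349 mL/hr
Volume infused so far = 7.915349 mL/hr × 18.1 hr = 143.2678 mL
Volume remaining = 254 − 143.2678 = 110.7322 mL
New rate:
Dose = 5 mcg/kg/min × 134 kg = 670 mcg/min
670 mcg/min × 60 min/hr = 40200 mcg/hr
Rate = 40200 mcg/hr ÷ 3047.244 mcg/mL = 13.19225 mL/hr
Time remaining = 110.7322 mL ÷ 13.19225 mL/hr = 8.393731 hr

8.4 hours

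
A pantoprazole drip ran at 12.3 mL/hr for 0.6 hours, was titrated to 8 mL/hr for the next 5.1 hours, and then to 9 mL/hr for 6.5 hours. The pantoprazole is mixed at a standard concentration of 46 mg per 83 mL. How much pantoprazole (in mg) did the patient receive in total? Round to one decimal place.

59.1 mg

Concentration = 46 mg ÷ 83 mL = 0.5542169 mg/mL
Stage 1: 12.3 mL/hr × 0.6 hr = 7.38 mL → 7.38 mL × 0.5542169 mg/mL = 4.09012 mg
Stage 2: 8 mL/hr × 5.1 hr = 40.8 mL → 40.8 mL × 0.5542169 mg/mL = 22.61205 mg
Stage 3: 9 mL/hr × 6.5 hr = 58.5 mL → 58.5 mL × 0.5542169 mg/mL = 32.42169 mg
Total = 4.09012 + 22.61205 + 32.42169 = 59.12386 mg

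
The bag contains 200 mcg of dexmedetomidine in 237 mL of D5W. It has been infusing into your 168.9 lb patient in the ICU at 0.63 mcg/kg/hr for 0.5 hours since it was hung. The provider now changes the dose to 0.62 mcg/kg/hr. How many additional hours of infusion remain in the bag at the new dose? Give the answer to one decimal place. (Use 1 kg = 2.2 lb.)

3.7 hours

Initial rate:
Weight = 168.9 lb ÷ 2.2 lb/kg = 76.77273 kg
Dose = 0.63 mcg/kg/hr × 76.77273 kg = 48.36682 mcg/hr
Concentration = 200 mcg ÷ 237 mL = 0.8438819 mcg/mL
Rate = 48.36682 mcg/hr ÷ 0.8438819 mcg/mL = 57.31468 mL/hr
Volume infused so far = 57.31468 mL/hr × 0.5 hr = 28.65734 mL
Volume remaining = 237 − 28.65734 = 208.3427 mL
New rate:
Dose = 0.62 mcg/kg/hr × 76.77273 kg = 47.59909 mcg/hr
Rate = 47.59909 mcg/hr ÷ 0.8438819 mcg/mL = 56.40492 mL/hr
Time remaining = 208.3427 mL ÷ 56.40492 mL/hr = 3.693696 hr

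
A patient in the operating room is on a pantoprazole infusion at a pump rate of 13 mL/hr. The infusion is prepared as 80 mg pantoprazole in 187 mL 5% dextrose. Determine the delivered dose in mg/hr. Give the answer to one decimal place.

Concentration = 80 mg ÷ 187 mL = 0.4278075 mg/mL
Drug rate = 13 mL/hr × 0.4278075 mg/mL = 5.561497 mg/hr

5.6 mg/hr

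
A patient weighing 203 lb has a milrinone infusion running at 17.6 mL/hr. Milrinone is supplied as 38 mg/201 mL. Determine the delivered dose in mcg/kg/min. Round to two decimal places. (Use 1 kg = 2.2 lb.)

0.60 mcg/kg/min

Weight = 203 lb ÷ 2.2 lb/kg = 92.27273 kg
Concentration = 38 mg ÷ 201 mL = 0.1890547 mg/mL = 189.0547 mcg/mL
Drug rate = 17.6 mL/hr × 189.0547 mcg/mL = 3327.363 mcg/hr
3327.363 mcg/hr ÷ 60 min/hr = 55.45605 mcg/min
55.45605 mcg/min ÷ 92.27273 kg = 0.6010016 mcg/kg/min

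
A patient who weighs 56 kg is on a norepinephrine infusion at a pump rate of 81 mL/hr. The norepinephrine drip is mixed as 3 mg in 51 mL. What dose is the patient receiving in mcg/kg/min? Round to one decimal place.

1.4 mcg/kg/min

Concentration = 3 mg ÷ 51 mL = 0.05882353 mg/mL = 58.82353 mcg/mL
Drug rate = 81 mL/hr × 58.82353 mcg/mL = 4764.706 mcg/hr
4764.706 mcg/hr ÷ 60 min/hr = 79.41176 mcg/min
79.41176 mcg/min ÷ 56 kg = 1.418067 mcg/kg/min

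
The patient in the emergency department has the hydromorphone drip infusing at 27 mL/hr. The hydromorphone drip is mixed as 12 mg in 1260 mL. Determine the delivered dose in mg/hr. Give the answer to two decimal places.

0.26 mg/hr

Concentration = 12 mg ÷ 1260 mL = 0.00952381 mg/mL
Drug rate = 27 mL/hr × 0.00952381 mg/mL = 0.2571429 mg/hr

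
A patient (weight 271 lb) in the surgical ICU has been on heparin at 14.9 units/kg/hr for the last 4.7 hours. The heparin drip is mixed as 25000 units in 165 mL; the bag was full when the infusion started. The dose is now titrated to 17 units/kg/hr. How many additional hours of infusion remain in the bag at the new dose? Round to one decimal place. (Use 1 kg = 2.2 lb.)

Initial rate:
Weight = 271 lb ÷ 2.2 lb/kg = 123.1818 kg
Dose = 14.9 units/kg/hr × 123.1818 kg = 1835.409 units/hr
Concentration = 25000 units ÷ 165 mL = 151.5152 units/mL
Rate = 1835.409 units/hr ÷ 151.5152 units/mL = 12.1137 mL/hr
Volume infused so far = 12.1137 mL/hr × 4.7 hr = 56.93439 mL
Volume remaining = 165 − 56.93439 = 108.0656 mL
New rate:
Dose = 17 units/kg/hr × 123.1818 kg = 2094.091 units/hr
Rate = 2094.091 units/hr ÷ 151.5152 units/mL = 13.821 mL/hr
Time remaining = 108.0656 mL ÷ 13.821 mL/hr = 7.818943 hr

7.8 hours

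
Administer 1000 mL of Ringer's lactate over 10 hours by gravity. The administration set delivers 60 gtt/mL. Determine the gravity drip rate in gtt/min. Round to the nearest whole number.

1000 mL ÷ (10 hr × 60 = 600 min) = 1.666667 mL/min
1.666667 mL/min × 60 gtt/mL = 100 gtt/min

100 gtt/min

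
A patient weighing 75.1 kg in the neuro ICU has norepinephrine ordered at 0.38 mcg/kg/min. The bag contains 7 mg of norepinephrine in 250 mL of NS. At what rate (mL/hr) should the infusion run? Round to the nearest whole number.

Dose = 0.38 mcg/kg/min × 75.1 kg = 28.538 mcg/min
28.538 mcg/min × 60 min/hr = 1712.28 mcg/hr
Concentration = 7 mg ÷ 250 mL = 0.028 mg/mL = 28 mcg/mL
Rate = 1712.28 mcg/hr ÷ 28 mcg/mL = 61.15286 mL/hr

61 mL/hr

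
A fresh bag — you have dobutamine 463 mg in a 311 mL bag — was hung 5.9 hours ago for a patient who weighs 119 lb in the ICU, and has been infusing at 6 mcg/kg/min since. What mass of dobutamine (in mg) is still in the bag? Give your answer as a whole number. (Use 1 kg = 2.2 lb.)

348 mg

Weight = 119 lb ÷ 2.2 lb/kg = 54.09091 kg
Dose = 6 mcg/kg/min × 54.09091 kg = 324.5455 mcg/min
324.5455 mcg/min × 60 min/hr = 19472.73 mcg/hr
Concentration = 463 mg ÷ 311 mL = 1.488746 mg/mL = 1488.746 mcg/mL
Rate = 19472.73 mcg/hr ÷ 1488.746 mcg/mL = 13.07995 mL/hr
Volume infused = 13.07995 mL/hr × 5.9 hr = 77.17172 mL
Volume remaining = 311 − 77.17172 = 233.8283 mL
Drug remaining = 233.8283 mL × 1488.746 mcg/mL = 348110.9 mcg = 348.1109 mg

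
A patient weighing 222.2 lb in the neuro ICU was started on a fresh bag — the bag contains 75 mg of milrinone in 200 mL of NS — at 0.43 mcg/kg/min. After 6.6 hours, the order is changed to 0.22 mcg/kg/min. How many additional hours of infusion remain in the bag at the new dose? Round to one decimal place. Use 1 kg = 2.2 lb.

43.4 hours

Initial rate:
Weight = 222.2 lb ÷ 2.2 lb/kg = 101 kg
Dose = 0.43 mcg/kg/min × 101 kg = 43.43 mcg/min
43.43 mcg/min × 60 min/hr = 2605.8 mcg/hr
Concentration = 75 mg ÷ 200 mL = 0.375 mg/mL = 375 mcg/mL
Rate = 2605.8 mcg/hr ÷ 375 mcg/mL = 6.9488 mL/hr
Volume infused so far = 6.9488 mL/hr × 6.6 hr = 45.86208 mL
Volume remaining = 200 − 45.86208 = 154.1379 mL
New rate:
Dose = 0.22 mcg/kg/min × 101 kg = 22.22 mcg/min
22.22 mcg/min × 60 min/hr = 1333.2 mcg/hr
Rate = 1333.2 mcg/hr ÷ 375 mcg/mL = 3.5552 mL/hr
Time remaining = 154.1379 mL ÷ 3.5552 mL/hr = 43.35563 hr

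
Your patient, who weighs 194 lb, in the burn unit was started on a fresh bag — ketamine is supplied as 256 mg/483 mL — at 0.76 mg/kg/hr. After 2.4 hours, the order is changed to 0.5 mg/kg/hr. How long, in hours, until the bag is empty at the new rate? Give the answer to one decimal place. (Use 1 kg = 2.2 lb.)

2.2 hours

Initial rate:
Weight = 194 lb ÷ 2.2 lb/kg = 88.18182 kg
Dose = 0.76 mg/kg/hr × 88.18182 kg = 67.01818 mg/hr
Concentration = 256 mg ÷ 483 mL = 0.5300207 mg/mL
Rate = 67.01818 mg/hr ÷ 0.5300207 mg/mL = 126.4445 mL/hr
Volume infused so far = 126.4445 mL/hr × 2.4 hr = 303.4667 mL
Volume remaining = 483 − 303.4667 = 179.5333 mL
New rate:
Dose = 0.5 mg/kg/hr × 88.18182 kg = 44.09091 mg/hr
Rate = 44.09091 mg/hr ÷ 0.5300207 mg/mL = 83.18714 mL/hr
Time remaining = 179.5333 mL ÷ 83.18714 mL/hr = 2.158186 hr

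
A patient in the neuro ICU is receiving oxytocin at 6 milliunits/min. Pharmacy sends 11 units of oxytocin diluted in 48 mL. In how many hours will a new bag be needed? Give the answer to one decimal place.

30.6 hours

6 milliunits/min × 60 min/hr = 360 milliunits/hr
Concentration = 11 units ÷ 48 mL = 0.2291667 units/mL = 229.1667 milliunits/mL
Rate = 360 milliunits/hr ÷ 229.1667 milliunits/mL = 1.570909 mL/hr
Duration = 48 mL ÷ 1.570909 mL/hr = 30.55556 hr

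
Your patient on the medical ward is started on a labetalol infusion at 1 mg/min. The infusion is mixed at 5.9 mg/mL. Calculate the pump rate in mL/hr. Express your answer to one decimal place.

1 mg/min × 60 min/hr = 60 mg/hr
Rate = 60 mg/hr ÷ 5.9 mg/mL = 10.16949 mL/hr

10.2 mL/hr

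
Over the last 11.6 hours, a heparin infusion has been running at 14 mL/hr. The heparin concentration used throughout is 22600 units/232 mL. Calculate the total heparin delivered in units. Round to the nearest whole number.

Concentration = 22600 units ÷ 232 mL = 97.41379 units/mL
Drug rate = 14 mL/hr × 97.41379 units/mL = 1363.793 units/hr
Total = 1363.793 units/hr × 11.6 hr = 15820 units

15820 units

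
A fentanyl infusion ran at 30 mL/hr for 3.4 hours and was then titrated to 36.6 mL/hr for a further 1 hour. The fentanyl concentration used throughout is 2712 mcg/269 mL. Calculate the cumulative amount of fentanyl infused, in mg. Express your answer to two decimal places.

Concentration = 2712 mcg ÷ 269 mL = 10.08178 mcg/mL
Stage 1: 30 mL/hr × 3.4 hr = 102 mL → 102 mL × 10.08178 mcg/mL = 1028.342 mcg
Stage 2: 36.6 mL/hr × 1 hr = 36.6 mL → 36.6 mL × 10.08178 mcg/mL = 368.9933 mcg
Total = 1028.342 + 368.9933 = 1397.335 mcg = 1.397335 mg

1.40 mg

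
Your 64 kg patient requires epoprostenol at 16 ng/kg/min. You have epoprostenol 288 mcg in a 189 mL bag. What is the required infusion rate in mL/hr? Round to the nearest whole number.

40 mL/hr

Dose = 16 ng/kg/min × 64 kg = 1024 ng/min
1024 ng/min × 60 min/hr = 61440 ng/hr
Concentration = 288 mcg ÷ 189 mL = 1.52381 mcg/mL = 1523.81 ng/mL
Rate = 61440 ng/hr ÷ 1523.81 ng/mL = 40.32 mL/hr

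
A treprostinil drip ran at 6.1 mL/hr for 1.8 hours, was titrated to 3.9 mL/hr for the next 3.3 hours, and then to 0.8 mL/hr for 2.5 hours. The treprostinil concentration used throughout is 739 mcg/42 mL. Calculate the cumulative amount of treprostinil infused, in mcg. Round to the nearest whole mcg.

455 mcg

Concentration = 739 mcg ÷ 42 mL = 17.59524 mcg/mL
Stage 1: 6.1 mL/hr × 1.8 hr = 10.98 mL → 10.98 mL × 17.59524 mcg/mL = 193.1957 mcg
Stage 2: 3.9 mL/hr × 3.3 hr = 12.87 mL → 12.87 mL × 17.59524 mcg/mL = 226.4507 mcg
Stage 3: 0.8 mL/hr × 2.5 hr = 2 mL → 2 mL × 17.59524 mcg/mL = 35.19048 mcg
Total = 193.1957 + 226.4507 + 35.19048 = 454.8369 mcg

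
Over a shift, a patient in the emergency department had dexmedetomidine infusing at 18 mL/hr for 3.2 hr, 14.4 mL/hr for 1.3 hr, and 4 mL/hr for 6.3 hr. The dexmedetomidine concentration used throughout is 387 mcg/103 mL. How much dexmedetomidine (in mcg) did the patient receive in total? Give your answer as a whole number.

Concentration = 387 mcg ÷ 103 mL = 3.757282 mcg/mL
Stage 1: 18 mL/hr × 3.2 hr = 57.6 mL → 57.6 mL × 3.757282 mcg/mL = 216.4194 mcg
Stage 2: 14.4 mL/hr × 1.3 hr = 18.72 mL → 18.72 mL × 3.757282 mcg/mL = 70.33631 mcg
Stage 3: 4 mL/hr × 6.3 hr = 25.2 mL → 25.2 mL × 3.757282 mcg/mL = 94.6835 mcg
Total = 216.4194 + 70.33631 + 94.6835 = 381.4392 mcg

381 mcg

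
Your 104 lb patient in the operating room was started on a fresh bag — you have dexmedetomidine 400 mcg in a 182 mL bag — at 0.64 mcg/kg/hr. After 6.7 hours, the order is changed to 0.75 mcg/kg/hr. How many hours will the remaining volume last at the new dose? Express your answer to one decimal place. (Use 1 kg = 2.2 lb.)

5.6 hours

Initial rate:
Weight = 104 lb ÷ 2.2 lb/kg = 47.27273 kg
Dose = 0.64 mcg/kg/hr × 47.27273 kg = 30.25455 mcg/hr
Concentration = 400 mcg ÷ 182 mL = 2.197802 mcg/mL
Rate = 30.25455 mcg/hr ÷ 2.197802 mcg/mL = 13.76582 mL/hr
Volume infused so far = 13.76582 mL/hr × 6.7 hr = 92.23098 mL
Volume remaining = 182 − 92.23098 = 89.76902 mL
New rate:
Dose = 0.75 mcg/kg/hr × 47.27273 kg = 35.45455 mcg/hr
Rate = 35.45455 mcg/hr ÷ 2.197802 mcg/mL = 16.13182 mL/hr
Time remaining = 89.76902 mL ÷ 16.13182 mL/hr = 5.564718 hr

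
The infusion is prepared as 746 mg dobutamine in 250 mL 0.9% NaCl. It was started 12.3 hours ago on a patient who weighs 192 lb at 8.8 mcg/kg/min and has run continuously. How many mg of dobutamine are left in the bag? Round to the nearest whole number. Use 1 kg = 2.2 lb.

Weight = 192 lb ÷ 2.2 lb/kg = 87.27273 kg
Dose = 8.8 mcg/kg/min × 87.27273 kg = 768 mcg/min
768 mcg/min × 60 min/hr = 46080 mcg/hr
Concentration = 746 mg ÷ 250 mL = 2.984 mg/mL = 2984 mcg/mL
Rate = 46080 mcg/hr ÷ 2984 mcg/mL = 15.44236 mL/hr
Volume infused = 15.44236 mL/hr × 12.3 hr = 189.941 mL
Volume remaining = 250 − 189.941 = 60.05898 mL
Drug remaining = 60.05898 mL × 2984 mcg/mL = 179216 mcg = 179.216 mg

179 mg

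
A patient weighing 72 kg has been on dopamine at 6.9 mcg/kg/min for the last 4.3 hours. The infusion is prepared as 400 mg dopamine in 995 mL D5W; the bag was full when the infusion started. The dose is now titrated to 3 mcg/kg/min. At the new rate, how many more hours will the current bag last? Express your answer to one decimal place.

Initial rate:
Dose = 6.9 mcg/kg/min × 72 kg = 496.8 mcg/min
496.8 mcg/min × 60 min/hr = 29808 mcg/hr
Concentration = 400 mg ÷ 995 mL = 0.4020101 mg/mL = 402.0101 mcg/mL
Rate = 29808 mcg/hr ÷ 402.0101 mcg/mL = 74.1474 mL/hr
Volume infused so far = 74.1474 mL/hr × 4.3 hr = 318.8338 mL
Volume remaining = 995 − 318.8338 = 676.1662 mL
New rate:
Dose = 3 mcg/kg/min × 72 kg = 216 mcg/min
216 mcg/min × 60 min/hr = 12960 mcg/hr
Rate = 12960 mcg/hr ÷ 402.0101 mcg/mL = 32.238 mL/hr
Time remaining = 676.1662 mL ÷ 32.238 mL/hr = 20.9742 hr

21.0 hours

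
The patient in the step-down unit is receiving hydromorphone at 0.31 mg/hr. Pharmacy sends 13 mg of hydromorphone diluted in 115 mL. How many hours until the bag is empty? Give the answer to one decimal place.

Concentration = 13 mg ÷ 115 mL = 0.1130435 mg/mL
Rate = 0.31 mg/hr ÷ 0.1130435 mg/mL = 2.742308 mL/hr
Duration = 115 mL ÷ 2.742308 mL/hr = 41.93548 hr

41.9 hours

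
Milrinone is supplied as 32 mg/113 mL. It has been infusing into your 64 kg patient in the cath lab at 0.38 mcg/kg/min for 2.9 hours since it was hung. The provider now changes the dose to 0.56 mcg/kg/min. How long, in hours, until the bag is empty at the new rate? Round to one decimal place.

12.9 hours

Initial rate:
Dose = 0.38 mcg/kg/min × 64 kg = 24.32 mcg/min
24.32 mcg/min × 60 min/hr = 1459.2 mcg/hr
Concentration = 32 mg ÷ 113 mL = 0.2831858 mg/mL = 283.1858 mcg/mL
Rate = 1459.2 mcg/hr ÷ 283.1858 mcg/mL = 5.1528 mL/hr
Volume infused so far = 5.1528 mL/hr × 2.9 hr = 14.94312 mL
Volume remaining = 113 − 14.94312 = 98.05688 mL
New rate:
Dose = 0.56 mcg/kg/min × 64 kg = 35.84 mcg/min
35.84 mcg/min × 60 min/hr = 2150.4 mcg/hr
Rate = 2150.4 mcg/hr ÷ 283.1858 mcg/mL = 7.5936 mL/hr
Time remaining = 98.05688 mL ÷ 7.5936 mL/hr = 12.9131 hr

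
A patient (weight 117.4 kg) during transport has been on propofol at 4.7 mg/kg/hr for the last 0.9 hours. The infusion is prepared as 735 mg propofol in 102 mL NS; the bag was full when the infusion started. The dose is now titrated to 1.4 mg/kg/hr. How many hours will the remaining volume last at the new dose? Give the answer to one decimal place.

1.5 hours

Initial rate:
Dose = 4.7 mg/kg/hr × 117.4 kg = 551.78 mg/hr
Concentration = 735 mg ÷ 102 mL = 7.205882 mg/mL
Rate = 551.78 mg/hr ÷ 7.205882 mg/mL = 76.57355 mL/hr
Volume infused so far = 76.57355 mL/hr × 0.9 hr = 68.9162 mL
Volume remaining = 102 − 68.9162 = 33.0838 mL
New rate:
Dose = 1.4 mg/kg/hr × 117.4 kg = 164.36 mg/hr
Rate = 164.36 mg/hr ÷ 7.205882 mg/mL = 22.80914 mL/hr
Time remaining = 33.0838 mL ÷ 22.80914 mL/hr = 1.450462 hr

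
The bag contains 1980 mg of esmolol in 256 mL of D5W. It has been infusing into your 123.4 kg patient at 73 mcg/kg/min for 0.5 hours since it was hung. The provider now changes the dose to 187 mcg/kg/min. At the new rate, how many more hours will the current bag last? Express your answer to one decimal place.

Initial rate:
Dose = 73 mcg/kg/min × 123.4 kg = 9008.2 mcg/min
9008.2 mcg/min × 60 min/hr = 540492 mcg/hr
Concentration = 1980 mg ÷ 256 mL = 7.734375 mg/mL = 7734.375 mcg/mL
Rate = 540492 mcg/hr ÷ 7734.375 mcg/mL = 69.88179 mL/hr
Volume infused so far = 69.88179 mL/hr × 0.5 hr = 34.9409 mL
Volume remaining = 256 − 34.9409 = 221.0591 mL
New rate:
Dose = 187 mcg/kg/min × 123.4 kg = 23075.8 mcg/min
23075.8 mcg/min × 60 min/hr = 1384548 mcg/hr
Rate = 1384548 mcg/hr ÷ 7734.375 mcg/mL = 179.0123 mL/hr
Time remaining = 221.0591 mL ÷ 179.0123 mL/hr = 1.234882 hr

1.2 hours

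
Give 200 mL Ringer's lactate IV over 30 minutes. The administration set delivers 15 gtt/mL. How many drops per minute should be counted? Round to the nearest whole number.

100 gtt/min

200 mL ÷ (30 min) = 6.666667 mL/min
6.666667 mL/min × 15 gtt/mL = 100 gtt/min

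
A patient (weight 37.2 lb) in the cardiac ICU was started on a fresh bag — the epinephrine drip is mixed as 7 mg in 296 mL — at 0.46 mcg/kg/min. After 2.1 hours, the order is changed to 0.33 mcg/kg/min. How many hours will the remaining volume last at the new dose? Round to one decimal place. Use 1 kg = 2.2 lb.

18.0 hours

Initial rate:
Weight = 37.2 lb ÷ 2.2 lb/kg = 16.90909 kg
Dose = 0.46 mcg/kg/min × 16.90909 kg = 7.778182 mcg/min
7.778182 mcg/min × 60 min/hr = 466.6909 mcg/hr
Concentration = 7 mg ÷ 296 mL = 0.02364865 mg/mL = 23.64865 mcg/mL
Rate = 466.6909 mcg/hr ÷ 23.64865 mcg/mL = 19.73436 mL/hr
Volume infused so far = 19.73436 mL/hr × 2.1 hr = 41.44215 mL
Volume remaining = 296 − 41.44215 = 254.5578 mL
New rate:
Dose = 0.33 mcg/kg/min × 16.90909 kg = 5.58 mcg/min
5.58 mcg/min × 60 min/hr = 334.8 mcg/hr
Rate = 334.8 mcg/hr ÷ 23.64865 mcg/mL = 14.15726 mL/hr
Time remaining = 254.5578 mL ÷ 14.15726 mL/hr = 17.98073 hr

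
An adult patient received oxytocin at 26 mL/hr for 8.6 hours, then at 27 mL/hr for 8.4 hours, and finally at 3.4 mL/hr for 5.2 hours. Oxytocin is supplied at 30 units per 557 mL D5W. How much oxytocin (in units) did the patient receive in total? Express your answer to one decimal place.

Concentration = 30 units ÷ 557 mL = 0.05385996 units/mL
Stage 1: 26 mL/hr × 8.6 hr = 223.6 mL → 223.6 mL × 0.05385996 units/mL = 12.04309 units
Stage 2: 27 mL/hr × 8.4 hr = 226.8 mL → 226.8 mL × 0.05385996 units/mL = 12.21544 units
Stage 3: 3.4 mL/hr × 5.2 hr = 17.68 mL → 17.68 mL × 0.05385996 units/mL = 0.9522442 units
Total = 12.04309 + 12.21544 + 0.9522442 = 25.21077 units

25.2 units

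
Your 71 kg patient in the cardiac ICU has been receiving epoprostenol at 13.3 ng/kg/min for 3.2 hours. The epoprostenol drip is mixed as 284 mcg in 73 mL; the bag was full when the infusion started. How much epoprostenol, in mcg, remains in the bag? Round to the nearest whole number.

Dose = 13.3 ng/kg/min × 71 kg = 944.3 ng/min
944.3 ng/min × 60 min/hr = 56658 ng/hr
Concentration = 284 mcg ÷ 73 mL = 3.890411 mcg/mL = 3890.411 ng/mL
Rate = 56658 ng/hr ÷ 3890.411 ng/mL = 14.5635 mL/hr
Volume infused = 14.5635 mL/hr × 3.2 hr = 46.6032 mL
Volume remaining = 73 − 46.6032 = 26.3968 mL
Drug remaining = 26.3968 mL × 3890.411 ng/mL = 102694.4 ng = 102.6944 mcg

103 mcg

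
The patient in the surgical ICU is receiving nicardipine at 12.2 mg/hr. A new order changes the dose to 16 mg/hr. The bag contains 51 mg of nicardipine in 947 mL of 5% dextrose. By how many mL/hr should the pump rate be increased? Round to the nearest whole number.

71 mL/hr

At the current dose:
Concentration = 51 mg ÷ 947 mL = 0.05385428 mg/mL
Rate = 12.2 mg/hr ÷ 0.05385428 mg/mL = 226.5373 mL/hr
At the new dose:
Rate = 16 mg/hr ÷ 0.05385428 mg/mL = 297.098 mL/hr
Change = 297.098 − 226.5373 = 70.56078 mL/hr → 70.56078 mL/hr increase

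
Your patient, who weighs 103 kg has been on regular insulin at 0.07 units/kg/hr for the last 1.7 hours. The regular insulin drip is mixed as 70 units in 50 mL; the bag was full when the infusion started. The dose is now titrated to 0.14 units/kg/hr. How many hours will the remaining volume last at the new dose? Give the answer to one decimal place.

4.0 hours

Initial rate:
Dose = 0.07 units/kg/hr × 103 kg = 7.21 units/hr
Concentration = 70 units ÷ 50 mL = 1.4 units/mL
Rate = 7.21 units/hr ÷ 1.4 units/mL = 5.15 mL/hr
Volume infused so far = 5.15 mL/hr × 1.7 hr = 8.755 mL
Volume remaining = 50 − 8.755 = 41.245 mL
New rate:
Dose = 0.14 units/kg/hr × 103 kg = 14.42 units/hr
Rate = 14.42 units/hr ÷ 1.4 units/mL = 10.3 mL/hr
Time remaining = 41.245 mL ÷ 10.3 mL/hr = 4.004369 hr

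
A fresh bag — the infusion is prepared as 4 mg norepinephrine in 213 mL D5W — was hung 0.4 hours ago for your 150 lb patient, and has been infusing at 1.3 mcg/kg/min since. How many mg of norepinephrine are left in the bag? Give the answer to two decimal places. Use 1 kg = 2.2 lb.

Weight = 150 lb ÷ 2.2 lb/kg = 68.18182 kg
Dose = 1.3 mcg/kg/min × 68.18182 kg = 88.63636 mcg/min
88.63636 mcg/min × 60 min/hr = 5318.182 mcg/hr
Concentration = 4 mg ÷ 213 mL = 0.01877934 mg/mL = 18.77934 mcg/mL
Rate = 5318.182 mcg/hr ÷ 18.77934 mcg/mL = 283.1932 mL/hr
Volume infused = 283.1932 mL/hr × 0.4 hr = 113.2773 mL
Volume remaining = 213 − 113.2773 = 99.72273 mL
Drug remaining = 99.72273 mL × 18.77934 mcg/mL = 1872.727 mcg = 1.872727 mg

1.87 mg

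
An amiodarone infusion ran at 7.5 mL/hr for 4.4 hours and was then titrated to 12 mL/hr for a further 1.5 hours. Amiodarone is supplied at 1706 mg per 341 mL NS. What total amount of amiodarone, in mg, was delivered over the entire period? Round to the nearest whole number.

Concentration = 1706 mg ÷ 341 mL = 5.002933 mg/mL
Stage 1: 7.5 mL/hr × 4.4 hr = 33 mL → 33 mL × 5.002933 mg/mL = 165.0968 mg
Stage 2: 12 mL/hr × 1.5 hr = 18 mL → 18 mL × 5.002933 mg/mL = 90.05279 mg
Total = 165.0968 + 90.05279 = 255.1496 mg

255 mg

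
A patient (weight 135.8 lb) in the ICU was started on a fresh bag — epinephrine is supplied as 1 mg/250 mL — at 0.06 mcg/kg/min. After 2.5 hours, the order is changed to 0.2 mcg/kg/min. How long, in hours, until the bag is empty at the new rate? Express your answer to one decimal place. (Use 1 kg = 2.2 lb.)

Initial rate:
Weight = 135.8 lb ÷ 2.2 lb/kg = 61.72727 kg
Dose = 0.06 mcg/kg/min × 61.72727 kg = 3.703636 mcg/min
3.703636 mcg/min × 60 min/hr = 222.2182 mcg/hr
Concentration = 1 mg ÷ 250 mL = 0.004 mg/mL = 4 mcg/mL
Rate = 222.2182 mcg/hr ÷ 4 mcg/mL = 55.55455 mL/hr
Volume infused so far = 55.55455 mL/hr × 2.5 hr = 138.8864 mL
Volume remaining = 250 − 138.8864 = 111.1136 mL
New rate:
Dose = 0.2 mcg/kg/min × 61.72727 kg = 12.34545 mcg/min
12.34545 mcg/min × 60 min/hr = 740.7273 mcg/hr
Rate = 740.7273 mcg/hr ÷ 4 mcg/mL = 185.1818 mL/hr
Time remaining = 111.1136 mL ÷ 185.1818 mL/hr = 0.6000245 hr

0.6 hours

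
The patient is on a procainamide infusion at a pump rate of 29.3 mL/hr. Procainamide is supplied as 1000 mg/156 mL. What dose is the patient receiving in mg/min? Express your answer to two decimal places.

Concentration = 1000 mg ÷ 156 mL = 6.410256 mg/mL
Drug rate = 29.3 mL/hr × 6.410256 mg/mL = 187.8205 mg/hr
187.8205 mg/hr ÷ 60 min/hr = 3.130342 mg/min

3.13 mg/min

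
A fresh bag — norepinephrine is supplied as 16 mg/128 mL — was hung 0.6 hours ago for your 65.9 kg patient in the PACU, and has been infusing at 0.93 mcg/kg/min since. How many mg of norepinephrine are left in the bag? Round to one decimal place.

13.8 mg

Dose = 0.93 mcg/kg/min × 65.9 kg = 61.287 mcg/min
61.287 mcg/min × 60 min/hr = 3677.22 mcg/hr
Concentration = 16 mg ÷ 128 mL = 0.125 mg/mL = 125 mcg/mL
Rate = 3677.22 mcg/hr ÷ 125 mcg/mL = 29.41776 mL/hr
Volume infused = 29.41776 mL/hr × 0.6 hr = 17.65066 mL
Volume remaining = 128 − 17.65066 = 110.3493 mL
Drug remaining = 110.3493 mL × 125 mcg/mL = 13793.67 mcg = 13.79367 mg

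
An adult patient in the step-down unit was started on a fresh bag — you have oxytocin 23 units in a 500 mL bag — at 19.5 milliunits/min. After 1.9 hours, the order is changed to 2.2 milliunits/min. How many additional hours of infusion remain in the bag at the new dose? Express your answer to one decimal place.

157.4 hours

Initial rate:
19.5 milliunits/min × 60 min/hr = 1170 milliunits/hr
Concentration = 23 units ÷ 500 mL = 0.046 units/mL = 46 milliunits/mL
Rate = 1170 milliunits/hr ÷ 46 milliunits/mL = 25.43478 mL/hr
Volume infused so far = 25.43478 mL/hr × 1.9 hr = 48.32609 mL
Volume remaining = 500 − 48.32609 = 451.6739 mL
New rate:
2.2 milliunits/min × 60 min/hr = 132 milliunits/hr
Rate = 132 milliunits/hr ÷ 46 milliunits/mL = 2.869565 mL/hr
Time remaining = 451.6739 mL ÷ 2.869565 mL/hr = 157.4015 hr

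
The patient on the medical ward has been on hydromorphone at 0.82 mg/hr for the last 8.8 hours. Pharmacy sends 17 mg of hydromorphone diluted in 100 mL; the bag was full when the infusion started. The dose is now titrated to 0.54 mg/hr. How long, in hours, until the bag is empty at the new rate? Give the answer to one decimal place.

Initial rate:
Concentration = 17 mg ÷ 100 mL = 0.17 mg/mL
Rate = 0.82 mg/hr ÷ 0.17 mg/mL = 4.823529 mL/hr
Volume infused so far = 4.823529 mL/hr × 8.8 hr = 42.44706 mL
Volume remaining = 100 − 42.44706 = 57.55294 mL
New rate:
Rate = 0.54 mg/hr ÷ 0.17 mg/mL = 3.176471 mL/hr
Time remaining = 57.55294 mL ÷ 3.176471 mL/hr = 18.11852 hr

18.1 hours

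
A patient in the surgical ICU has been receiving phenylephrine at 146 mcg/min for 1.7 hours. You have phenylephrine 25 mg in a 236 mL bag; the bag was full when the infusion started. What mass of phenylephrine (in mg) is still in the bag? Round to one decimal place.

146 mcg/min × 60 min/hr = 8760 mcg/hr
Concentration = 25 mg ÷ 236 mL = 0.1059322 mg/mL = 105.9322 mcg/mL
Rate = 8760 mcg/hr ÷ 105.9322 mcg/mL = 82.6944 mL/hr
Volume infused = 82.6944 mL/hr × 1.7 hr = 140.5805 mL
Volume remaining = 236 − 140.5805 = 95.41952 mL
Drug remaining = 95.41952 mL × 105.9322 mcg/mL = 10108 mcg = 10.108 mg

10.1 mg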